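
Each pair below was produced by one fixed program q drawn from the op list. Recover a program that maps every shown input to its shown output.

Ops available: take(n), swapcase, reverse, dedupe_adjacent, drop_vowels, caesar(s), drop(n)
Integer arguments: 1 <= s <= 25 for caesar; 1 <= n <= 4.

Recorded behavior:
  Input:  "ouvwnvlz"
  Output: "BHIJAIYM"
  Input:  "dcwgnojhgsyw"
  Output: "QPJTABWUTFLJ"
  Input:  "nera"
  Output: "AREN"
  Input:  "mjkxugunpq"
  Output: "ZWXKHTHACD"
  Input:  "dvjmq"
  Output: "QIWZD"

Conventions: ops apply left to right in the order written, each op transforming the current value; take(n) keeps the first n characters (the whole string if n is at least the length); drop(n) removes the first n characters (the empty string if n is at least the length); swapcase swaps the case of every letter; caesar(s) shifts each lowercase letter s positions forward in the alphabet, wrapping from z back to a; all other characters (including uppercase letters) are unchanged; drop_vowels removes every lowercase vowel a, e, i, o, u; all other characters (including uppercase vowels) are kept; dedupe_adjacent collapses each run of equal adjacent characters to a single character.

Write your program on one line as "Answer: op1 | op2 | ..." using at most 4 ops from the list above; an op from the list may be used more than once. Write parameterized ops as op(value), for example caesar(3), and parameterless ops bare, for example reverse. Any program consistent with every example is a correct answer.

reverse | caesar(13) | reverse | swapcase

Check, running the answer program on each example:
  "ouvwnvlz" -> "zlvnwvuo" -> "myiajihb" -> "bhijaiym" -> "BHIJAIYM"
  "dcwgnojhgsyw" -> "wysghjongwcd" -> "jlftuwbatjpq" -> "qpjtabwutflj" -> "QPJTABWUTFLJ"
  "nera" -> "aren" -> "nera" -> "aren" -> "AREN"
  "mjkxugunpq" -> "qpnuguxkjm" -> "dcahthkxwz" -> "zwxkhthacd" -> "ZWXKHTHACD"
  "dvjmq" -> "qmjvd" -> "dzwiq" -> "qiwzd" -> "QIWZD"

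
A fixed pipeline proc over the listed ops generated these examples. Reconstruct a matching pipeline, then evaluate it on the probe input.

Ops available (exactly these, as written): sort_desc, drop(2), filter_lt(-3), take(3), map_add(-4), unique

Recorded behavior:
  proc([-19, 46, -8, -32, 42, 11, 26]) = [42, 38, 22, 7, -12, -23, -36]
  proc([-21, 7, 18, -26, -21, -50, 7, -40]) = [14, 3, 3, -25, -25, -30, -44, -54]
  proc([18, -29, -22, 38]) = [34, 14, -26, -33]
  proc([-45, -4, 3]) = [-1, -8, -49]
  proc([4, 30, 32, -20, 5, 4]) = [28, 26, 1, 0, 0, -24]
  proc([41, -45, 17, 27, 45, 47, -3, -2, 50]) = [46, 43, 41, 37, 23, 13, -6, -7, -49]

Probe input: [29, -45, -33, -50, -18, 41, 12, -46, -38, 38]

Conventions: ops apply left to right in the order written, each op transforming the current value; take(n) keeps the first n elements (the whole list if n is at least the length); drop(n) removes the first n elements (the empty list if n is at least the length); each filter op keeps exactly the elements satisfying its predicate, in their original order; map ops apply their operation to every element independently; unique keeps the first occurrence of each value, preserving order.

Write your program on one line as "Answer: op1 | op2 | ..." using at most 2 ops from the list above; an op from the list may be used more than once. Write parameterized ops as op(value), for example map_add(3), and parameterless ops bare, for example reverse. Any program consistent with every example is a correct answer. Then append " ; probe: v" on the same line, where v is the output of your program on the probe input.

sort_desc | map_add(-4) ; probe: [37, 34, 25, 8, -22, -37, -42, -49, -50, -54]

Check, running the answer program on each example:
  [-19, 46, -8, -32, 42, 11, 26] -> [46, 42, 26, 11, -8, -19, -32] -> [42, 38, 22, 7, -12, -23, -36]
  [-21, 7, 18, -26, -21, -50, 7, -40] -> [18, 7, 7, -21, -21, -26, -40, -50] -> [14, 3, 3, -25, -25, -30, -44, -54]
  [18, -29, -22, 38] -> [38, 18, -22, -29] -> [34, 14, -26, -33]
  [-45, -4, 3] -> [3, -4, -45] -> [-1, -8, -49]
  [4, 30, 32, -20, 5, 4] -> [32, 30, 5, 4, 4, -20] -> [28, 26, 1, 0, 0, -24]
  [41, -45, 17, 27, 45, 47, -3, -2, 50] -> [50, 47, 45, 41, 27, 17, -2, -3, -45] -> [46, 43, 41, 37, 23, 13, -6, -7, -49]
  probe: [29, -45, -33, -50, -18, 41, 12, -46, -38, 38] -> [41, 38, 29, 12, -18, -33, -38, -45, -46, -50] -> [37, 34, 25, 8, -22, -37, -42, -49, -50, -54]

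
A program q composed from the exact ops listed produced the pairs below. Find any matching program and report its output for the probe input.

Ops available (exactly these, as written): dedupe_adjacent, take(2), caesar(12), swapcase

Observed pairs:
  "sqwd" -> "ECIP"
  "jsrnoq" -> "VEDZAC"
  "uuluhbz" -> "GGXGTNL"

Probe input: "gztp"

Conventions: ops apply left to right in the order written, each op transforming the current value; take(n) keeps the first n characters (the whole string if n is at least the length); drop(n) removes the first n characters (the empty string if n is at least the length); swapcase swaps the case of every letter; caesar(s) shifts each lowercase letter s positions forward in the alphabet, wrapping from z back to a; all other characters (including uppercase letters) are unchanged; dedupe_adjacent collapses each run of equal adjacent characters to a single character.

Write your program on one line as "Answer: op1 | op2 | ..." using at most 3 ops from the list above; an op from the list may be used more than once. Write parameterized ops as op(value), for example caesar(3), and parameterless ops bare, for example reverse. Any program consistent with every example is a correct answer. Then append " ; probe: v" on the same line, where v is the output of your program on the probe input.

caesar(12) | swapcase ; probe: "SLFB"

Check, running the answer program on each example:
  "sqwd" -> "ecip" -> "ECIP"
  "jsrnoq" -> "vedzac" -> "VEDZAC"
  "uuluhbz" -> "ggxgtnl" -> "GGXGTNL"
  probe: "gztp" -> "slfb" -> "SLFB"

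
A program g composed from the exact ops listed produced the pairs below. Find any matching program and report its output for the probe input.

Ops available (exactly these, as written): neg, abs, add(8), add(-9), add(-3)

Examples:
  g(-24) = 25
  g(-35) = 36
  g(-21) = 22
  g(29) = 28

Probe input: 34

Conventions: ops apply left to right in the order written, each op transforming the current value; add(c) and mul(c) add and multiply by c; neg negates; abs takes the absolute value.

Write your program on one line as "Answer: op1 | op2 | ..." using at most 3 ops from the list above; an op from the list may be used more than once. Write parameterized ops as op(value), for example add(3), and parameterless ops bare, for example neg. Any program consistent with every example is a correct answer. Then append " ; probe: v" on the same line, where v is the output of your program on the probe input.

add(-9) | add(8) | abs ; probe: 33

Check, running the answer program on each example:
  -24 -> -33 -> -25 -> 25
  -35 -> -44 -> -36 -> 36
  -21 -> -30 -> -22 -> 22
  29 -> 20 -> 28 -> 28
  probe: 34 -> 25 -> 33 -> 33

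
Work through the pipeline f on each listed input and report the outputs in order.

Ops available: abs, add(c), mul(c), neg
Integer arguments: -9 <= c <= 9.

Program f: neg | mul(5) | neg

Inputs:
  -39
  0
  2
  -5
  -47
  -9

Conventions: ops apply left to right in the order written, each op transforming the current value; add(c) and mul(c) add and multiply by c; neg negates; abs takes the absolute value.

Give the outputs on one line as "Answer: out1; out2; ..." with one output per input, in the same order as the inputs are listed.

Execution, op by op:
  -39 -> 39 -> 195 -> -195
  0 -> 0 -> 0 -> 0
  2 -> -2 -> -10 -> 10
  -5 -> 5 -> 25 -> -25
  -47 -> 47 -> 235 -> -235
  -9 -> 9 -> 45 -> -45

-195; 0; 10; -25; -235; -45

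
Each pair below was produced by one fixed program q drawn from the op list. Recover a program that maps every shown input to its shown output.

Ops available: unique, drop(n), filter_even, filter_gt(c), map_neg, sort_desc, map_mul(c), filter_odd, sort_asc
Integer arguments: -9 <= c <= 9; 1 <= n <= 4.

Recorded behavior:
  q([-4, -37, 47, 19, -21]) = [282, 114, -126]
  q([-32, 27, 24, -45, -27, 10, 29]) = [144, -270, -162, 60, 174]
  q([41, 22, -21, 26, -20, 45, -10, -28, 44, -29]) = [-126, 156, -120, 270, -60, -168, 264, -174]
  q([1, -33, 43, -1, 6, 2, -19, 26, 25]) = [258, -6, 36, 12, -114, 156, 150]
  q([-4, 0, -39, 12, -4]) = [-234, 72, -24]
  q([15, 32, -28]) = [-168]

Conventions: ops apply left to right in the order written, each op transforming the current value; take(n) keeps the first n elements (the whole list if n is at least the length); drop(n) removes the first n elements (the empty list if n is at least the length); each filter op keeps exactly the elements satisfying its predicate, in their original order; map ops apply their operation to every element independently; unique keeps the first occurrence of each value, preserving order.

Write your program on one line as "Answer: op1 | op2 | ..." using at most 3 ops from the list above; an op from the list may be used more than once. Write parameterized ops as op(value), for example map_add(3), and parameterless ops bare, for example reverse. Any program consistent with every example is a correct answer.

map_neg | map_mul(-6) | drop(2)

Check, running the answer program on each example:
  [-4, -37, 47, 19, -21] -> [4, 37, -47, -19, 21] -> [-24, -222, 282, 114, -126] -> [282, 114, -126]
  [-32, 27, 24, -45, -27, 10, 29] -> [32, -27, -24, 45, 27, -10, -29] -> [-192, 162, 144, -270, -162, 60, 174] -> [144, -270, -162, 60, 174]
  [41, 22, -21, 26, -20, 45, -10, -28, 44, -29] -> [-41, -22, 21, -26, 20, -45, 10, 28, -44, 29] -> [246, 132, -126, 156, -120, 270, -60, -168, 264, -174] -> [-126, 156, -120, 270, -60, -168, 264, -174]
  [1, -33, 43, -1, 6, 2, -19, 26, 25] -> [-1, 33, -43, 1, -6, -2, 19, -26, -25] -> [6, -198, 258, -6, 36, 12, -114, 156, 150] -> [258, -6, 36, 12, -114, 156, 150]
  [-4, 0, -39, 12, -4] -> [4, 0, 39, -12, 4] -> [-24, 0, -234, 72, -24] -> [-234, 72, -24]
  [15, 32, -28] -> [-15, -32, 28] -> [90, 192, -168] -> [-168]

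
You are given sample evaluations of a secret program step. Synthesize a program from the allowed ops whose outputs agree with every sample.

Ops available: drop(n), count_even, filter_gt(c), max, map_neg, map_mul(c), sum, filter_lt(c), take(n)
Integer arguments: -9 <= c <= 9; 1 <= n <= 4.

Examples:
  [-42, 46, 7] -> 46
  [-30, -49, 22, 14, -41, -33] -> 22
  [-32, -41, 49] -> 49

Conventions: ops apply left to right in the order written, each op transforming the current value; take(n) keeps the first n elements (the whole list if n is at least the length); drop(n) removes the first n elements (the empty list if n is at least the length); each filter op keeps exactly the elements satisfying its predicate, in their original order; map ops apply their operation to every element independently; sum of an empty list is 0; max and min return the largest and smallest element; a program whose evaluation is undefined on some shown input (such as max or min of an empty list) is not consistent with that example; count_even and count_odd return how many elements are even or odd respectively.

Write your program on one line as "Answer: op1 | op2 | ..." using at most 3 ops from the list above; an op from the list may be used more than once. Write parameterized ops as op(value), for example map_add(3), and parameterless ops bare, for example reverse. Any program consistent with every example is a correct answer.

take(3) | filter_gt(8) | sum

Check, running the answer program on each example:
  [-42, 46, 7] -> [-42, 46, 7] -> [46] -> 46
  [-30, -49, 22, 14, -41, -33] -> [-30, -49, 22] -> [22] -> 22
  [-32, -41, 49] -> [-32, -41, 49] -> [49] -> 49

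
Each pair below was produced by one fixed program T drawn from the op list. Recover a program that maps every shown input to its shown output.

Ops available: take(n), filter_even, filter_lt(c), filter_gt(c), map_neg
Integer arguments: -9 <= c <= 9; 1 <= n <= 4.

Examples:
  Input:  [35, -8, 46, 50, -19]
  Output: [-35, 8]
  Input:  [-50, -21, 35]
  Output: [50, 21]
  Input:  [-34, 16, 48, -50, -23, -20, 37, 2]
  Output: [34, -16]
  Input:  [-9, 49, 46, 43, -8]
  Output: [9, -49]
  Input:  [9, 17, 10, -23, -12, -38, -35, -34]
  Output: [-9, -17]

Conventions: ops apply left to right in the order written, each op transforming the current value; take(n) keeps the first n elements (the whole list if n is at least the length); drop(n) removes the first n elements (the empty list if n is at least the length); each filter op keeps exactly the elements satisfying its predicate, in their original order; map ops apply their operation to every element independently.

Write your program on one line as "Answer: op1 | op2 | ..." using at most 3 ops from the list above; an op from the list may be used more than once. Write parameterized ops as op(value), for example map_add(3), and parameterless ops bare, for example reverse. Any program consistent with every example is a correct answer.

map_neg | take(2)

Check, running the answer program on each example:
  [35, -8, 46, 50, -19] -> [-35, 8, -46, -50, 19] -> [-35, 8]
  [-50, -21, 35] -> [50, 21, -35] -> [50, 21]
  [-34, 16, 48, -50, -23, -20, 37, 2] -> [34, -16, -48, 50, 23, 20, -37, -2] -> [34, -16]
  [-9, 49, 46, 43, -8] -> [9, -49, -46, -43, 8] -> [9, -49]
  [9, 17, 10, -23, -12, -38, -35, -34] -> [-9, -17, -10, 23, 12, 38, 35, 34] -> [-9, -17]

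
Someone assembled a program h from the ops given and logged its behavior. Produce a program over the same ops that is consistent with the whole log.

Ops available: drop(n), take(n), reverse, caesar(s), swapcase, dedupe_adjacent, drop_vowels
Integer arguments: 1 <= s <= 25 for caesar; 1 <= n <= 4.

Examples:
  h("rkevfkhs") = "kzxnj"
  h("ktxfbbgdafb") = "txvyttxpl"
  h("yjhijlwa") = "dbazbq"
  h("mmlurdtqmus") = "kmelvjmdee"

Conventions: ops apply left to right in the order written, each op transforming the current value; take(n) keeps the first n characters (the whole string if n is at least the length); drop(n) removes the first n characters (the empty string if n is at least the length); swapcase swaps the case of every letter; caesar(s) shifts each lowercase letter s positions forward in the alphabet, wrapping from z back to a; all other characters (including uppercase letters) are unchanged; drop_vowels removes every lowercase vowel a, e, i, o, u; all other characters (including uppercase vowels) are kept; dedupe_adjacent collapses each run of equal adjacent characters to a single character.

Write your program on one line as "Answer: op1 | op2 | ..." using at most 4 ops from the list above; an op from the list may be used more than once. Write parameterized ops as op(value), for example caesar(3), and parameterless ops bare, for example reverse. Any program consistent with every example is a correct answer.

caesar(4) | drop_vowels | caesar(14) | reverse

Check, running the answer program on each example:
  "rkevfkhs" -> "voizjolw" -> "vzjlw" -> "jnxzk" -> "kzxnj"
  "ktxfbbgdafb" -> "oxbjffkhejf" -> "xbjffkhjf" -> "lpxttyvxt" -> "txvyttxpl"
  "yjhijlwa" -> "cnlmnpae" -> "cnlmnp" -> "qbzabd" -> "dbazbq"
  "mmlurdtqmus" -> "qqpyvhxuqyw" -> "qqpyvhxqyw" -> "eedmjvlemk" -> "kmelvjmdee"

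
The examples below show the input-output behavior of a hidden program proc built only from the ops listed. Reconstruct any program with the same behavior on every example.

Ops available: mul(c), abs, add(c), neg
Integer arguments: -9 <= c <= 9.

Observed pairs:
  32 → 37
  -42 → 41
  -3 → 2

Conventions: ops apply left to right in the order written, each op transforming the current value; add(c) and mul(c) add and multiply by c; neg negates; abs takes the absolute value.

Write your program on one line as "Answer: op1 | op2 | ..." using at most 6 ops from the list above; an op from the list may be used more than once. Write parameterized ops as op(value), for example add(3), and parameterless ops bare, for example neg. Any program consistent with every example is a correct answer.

add(3) | neg | abs | add(-6) | add(8)

Check, running the answer program on each example:
  32 -> 35 -> -35 -> 35 -> 29 -> 37
  -42 -> -39 -> 39 -> 39 -> 33 -> 41
  -3 -> 0 -> 0 -> 0 -> -6 -> 2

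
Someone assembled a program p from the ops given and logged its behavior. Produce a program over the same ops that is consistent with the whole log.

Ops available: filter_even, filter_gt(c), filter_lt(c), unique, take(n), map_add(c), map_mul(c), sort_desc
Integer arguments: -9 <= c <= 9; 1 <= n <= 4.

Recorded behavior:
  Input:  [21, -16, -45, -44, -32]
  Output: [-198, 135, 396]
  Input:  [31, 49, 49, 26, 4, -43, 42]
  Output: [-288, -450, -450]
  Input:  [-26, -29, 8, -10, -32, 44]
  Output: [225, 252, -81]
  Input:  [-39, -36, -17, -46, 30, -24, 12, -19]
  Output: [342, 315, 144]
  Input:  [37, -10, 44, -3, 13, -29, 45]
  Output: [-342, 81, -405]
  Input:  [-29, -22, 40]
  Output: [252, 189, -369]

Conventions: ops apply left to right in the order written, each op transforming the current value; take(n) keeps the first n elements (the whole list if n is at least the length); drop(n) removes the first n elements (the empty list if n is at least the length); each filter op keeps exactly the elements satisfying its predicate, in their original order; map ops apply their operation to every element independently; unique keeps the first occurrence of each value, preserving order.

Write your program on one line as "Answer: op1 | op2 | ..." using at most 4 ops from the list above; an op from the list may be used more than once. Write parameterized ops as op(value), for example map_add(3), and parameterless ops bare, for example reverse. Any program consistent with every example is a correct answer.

map_add(1) | map_mul(-9) | take(3)

Check, running the answer program on each example:
  [21, -16, -45, -44, -32] -> [22, -15, -44, -43, -31] -> [-198, 135, 396, 387, 279] -> [-198, 135, 396]
  [31, 49, 49, 26, 4, -43, 42] -> [32, 50, 50, 27, 5, -42, 43] -> [-288, -450, -450, -243, -45, 378, -387] -> [-288, -450, -450]
  [-26, -29, 8, -10, -32, 44] -> [-25, -28, 9, -9, -31, 45] -> [225, 252, -81, 81, 279, -405] -> [225, 252, -81]
  [-39, -36, -17, -46, 30, -24, 12, -19] -> [-38, -35, -16, -45, 31, -23, 13, -18] -> [342, 315, 144, 405, -279, 207, -117, 162] -> [342, 315, 144]
  [37, -10, 44, -3, 13, -29, 45] -> [38, -9, 45, -2, 14, -28, 46] -> [-342, 81, -405, 18, -126, 252, -414] -> [-342, 81, -405]
  [-29, -22, 40] -> [-28, -21, 41] -> [252, 189, -369] -> [252, 189, -369]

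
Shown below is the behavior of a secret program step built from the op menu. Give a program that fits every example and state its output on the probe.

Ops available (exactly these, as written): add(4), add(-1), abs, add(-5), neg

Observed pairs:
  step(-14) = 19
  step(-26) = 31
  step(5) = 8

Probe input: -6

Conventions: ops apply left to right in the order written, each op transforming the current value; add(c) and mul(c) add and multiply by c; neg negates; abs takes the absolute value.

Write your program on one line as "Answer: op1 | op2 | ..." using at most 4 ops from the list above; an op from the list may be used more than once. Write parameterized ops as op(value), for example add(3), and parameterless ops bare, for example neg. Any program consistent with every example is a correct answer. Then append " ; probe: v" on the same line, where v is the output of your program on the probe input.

add(-1) | abs | add(4) ; probe: 11

Check, running the answer program on each example:
  -14 -> -15 -> 15 -> 19
  -26 -> -27 -> 27 -> 31
  5 -> 4 -> 4 -> 8
  probe: -6 -> -7 -> 7 -> 11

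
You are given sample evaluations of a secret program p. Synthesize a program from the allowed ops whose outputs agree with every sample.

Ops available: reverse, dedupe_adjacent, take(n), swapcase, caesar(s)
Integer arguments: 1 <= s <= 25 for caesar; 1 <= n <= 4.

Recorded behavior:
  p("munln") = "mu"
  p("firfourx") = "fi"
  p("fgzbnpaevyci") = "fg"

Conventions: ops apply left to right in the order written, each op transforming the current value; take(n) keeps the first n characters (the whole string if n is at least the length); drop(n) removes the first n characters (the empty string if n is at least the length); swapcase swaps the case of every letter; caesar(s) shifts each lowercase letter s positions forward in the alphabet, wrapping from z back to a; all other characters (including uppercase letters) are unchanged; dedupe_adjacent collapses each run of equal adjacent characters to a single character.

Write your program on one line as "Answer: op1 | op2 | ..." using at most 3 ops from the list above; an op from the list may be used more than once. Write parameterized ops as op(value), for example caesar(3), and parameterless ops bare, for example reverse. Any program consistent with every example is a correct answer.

swapcase | take(2) | swapcase

Check, running the answer program on each example:
  "munln" -> "MUNLN" -> "MU" -> "mu"
  "firfourx" -> "FIRFOURX" -> "FI" -> "fi"
  "fgzbnpaevyci" -> "FGZBNPAEVYCI" -> "FG" -> "fg"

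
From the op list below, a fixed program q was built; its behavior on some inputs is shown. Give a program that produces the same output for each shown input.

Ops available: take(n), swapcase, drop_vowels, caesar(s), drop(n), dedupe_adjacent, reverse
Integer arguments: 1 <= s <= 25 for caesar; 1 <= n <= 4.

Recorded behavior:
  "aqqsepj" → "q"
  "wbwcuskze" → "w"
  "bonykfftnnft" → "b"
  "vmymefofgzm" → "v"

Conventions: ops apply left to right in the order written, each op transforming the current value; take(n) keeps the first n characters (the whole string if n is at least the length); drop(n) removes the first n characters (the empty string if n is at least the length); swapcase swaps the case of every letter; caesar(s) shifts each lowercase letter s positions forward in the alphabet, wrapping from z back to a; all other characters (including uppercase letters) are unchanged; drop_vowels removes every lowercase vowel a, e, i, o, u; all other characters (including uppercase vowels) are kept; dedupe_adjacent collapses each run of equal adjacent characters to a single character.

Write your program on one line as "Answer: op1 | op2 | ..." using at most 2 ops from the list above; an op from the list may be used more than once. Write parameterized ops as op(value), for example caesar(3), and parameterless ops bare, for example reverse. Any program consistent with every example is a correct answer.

drop_vowels | take(1)

Check, running the answer program on each example:
  "aqqsepj" -> "qqspj" -> "q"
  "wbwcuskze" -> "wbwcskz" -> "w"
  "bonykfftnnft" -> "bnykfftnnft" -> "b"
  "vmymefofgzm" -> "vmymffgzm" -> "v"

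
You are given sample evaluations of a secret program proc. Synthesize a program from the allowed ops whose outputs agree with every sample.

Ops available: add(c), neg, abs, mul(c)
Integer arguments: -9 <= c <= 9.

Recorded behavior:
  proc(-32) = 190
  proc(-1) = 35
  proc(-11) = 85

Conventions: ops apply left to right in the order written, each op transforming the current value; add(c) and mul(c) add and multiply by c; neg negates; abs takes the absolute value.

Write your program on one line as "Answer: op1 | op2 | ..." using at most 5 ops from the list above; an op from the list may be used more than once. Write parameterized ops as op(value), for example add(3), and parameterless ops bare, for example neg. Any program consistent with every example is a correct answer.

add(-3) | add(-3) | neg | mul(-5) | abs

Check, running the answer program on each example:
  -32 -> -35 -> -38 -> 38 -> -190 -> 190
  -1 -> -4 -> -7 -> 7 -> -35 -> 35
  -11 -> -14 -> -17 -> 17 -> -85 -> 85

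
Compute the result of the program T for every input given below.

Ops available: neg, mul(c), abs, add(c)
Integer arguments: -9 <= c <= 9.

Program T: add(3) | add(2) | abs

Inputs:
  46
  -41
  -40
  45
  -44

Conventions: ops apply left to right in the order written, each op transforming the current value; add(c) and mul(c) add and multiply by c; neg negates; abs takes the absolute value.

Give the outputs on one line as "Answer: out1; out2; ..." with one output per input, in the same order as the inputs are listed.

Execution, op by op:
  46 -> 49 -> 51 -> 51
  -41 -> -38 -> -36 -> 36
  -40 -> -37 -> -35 -> 35
  45 -> 48 -> 50 -> 50
  -44 -> -41 -> -39 -> 39

51; 36; 35; 50; 39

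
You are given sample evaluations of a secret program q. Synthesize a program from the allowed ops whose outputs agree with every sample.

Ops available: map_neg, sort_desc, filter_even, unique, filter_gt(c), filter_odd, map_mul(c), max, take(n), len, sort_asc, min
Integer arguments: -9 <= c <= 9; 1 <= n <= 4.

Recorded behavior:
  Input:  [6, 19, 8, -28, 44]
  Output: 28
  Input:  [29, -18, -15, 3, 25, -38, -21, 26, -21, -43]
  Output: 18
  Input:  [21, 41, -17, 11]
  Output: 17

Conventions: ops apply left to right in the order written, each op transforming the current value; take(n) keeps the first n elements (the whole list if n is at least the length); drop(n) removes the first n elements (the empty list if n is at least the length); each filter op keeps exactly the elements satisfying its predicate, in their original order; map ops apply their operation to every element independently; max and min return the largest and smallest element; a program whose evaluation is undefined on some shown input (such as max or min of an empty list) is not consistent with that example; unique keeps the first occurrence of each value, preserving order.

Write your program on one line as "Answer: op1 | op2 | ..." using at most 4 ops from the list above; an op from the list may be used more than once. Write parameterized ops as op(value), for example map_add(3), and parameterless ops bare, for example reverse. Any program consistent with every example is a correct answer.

take(4) | map_neg | max

Check, running the answer program on each example:
  [6, 19, 8, -28, 44] -> [6, 19, 8, -28] -> [-6, -19, -8, 28] -> 28
  [29, -18, -15, 3, 25, -38, -21, 26, -21, -43] -> [29, -18, -15, 3] -> [-29, 18, 15, -3] -> 18
  [21, 41, -17, 11] -> [21, 41, -17, 11] -> [-21, -41, 17, -11] -> 17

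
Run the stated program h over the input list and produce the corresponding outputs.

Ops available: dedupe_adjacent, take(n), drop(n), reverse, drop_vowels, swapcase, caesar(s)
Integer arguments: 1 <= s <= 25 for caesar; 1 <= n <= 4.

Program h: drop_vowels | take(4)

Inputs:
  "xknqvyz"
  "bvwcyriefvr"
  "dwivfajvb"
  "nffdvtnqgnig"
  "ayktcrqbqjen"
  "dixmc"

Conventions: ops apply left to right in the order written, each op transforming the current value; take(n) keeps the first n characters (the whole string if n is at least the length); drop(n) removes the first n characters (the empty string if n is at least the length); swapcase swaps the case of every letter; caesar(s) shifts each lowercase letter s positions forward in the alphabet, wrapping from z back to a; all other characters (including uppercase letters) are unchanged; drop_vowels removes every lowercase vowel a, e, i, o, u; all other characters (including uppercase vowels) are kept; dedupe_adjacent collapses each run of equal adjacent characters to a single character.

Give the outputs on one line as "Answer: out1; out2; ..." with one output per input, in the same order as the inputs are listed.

Execution, op by op:
  "xknqvyz" -> "xknqvyz" -> "xknq"
  "bvwcyriefvr" -> "bvwcyrfvr" -> "bvwc"
  "dwivfajvb" -> "dwvfjvb" -> "dwvf"
  "nffdvtnqgnig" -> "nffdvtnqgng" -> "nffd"
  "ayktcrqbqjen" -> "yktcrqbqjn" -> "yktc"
  "dixmc" -> "dxmc" -> "dxmc"

"xknq"; "bvwc"; "dwvf"; "nffd"; "yktc"; "dxmc"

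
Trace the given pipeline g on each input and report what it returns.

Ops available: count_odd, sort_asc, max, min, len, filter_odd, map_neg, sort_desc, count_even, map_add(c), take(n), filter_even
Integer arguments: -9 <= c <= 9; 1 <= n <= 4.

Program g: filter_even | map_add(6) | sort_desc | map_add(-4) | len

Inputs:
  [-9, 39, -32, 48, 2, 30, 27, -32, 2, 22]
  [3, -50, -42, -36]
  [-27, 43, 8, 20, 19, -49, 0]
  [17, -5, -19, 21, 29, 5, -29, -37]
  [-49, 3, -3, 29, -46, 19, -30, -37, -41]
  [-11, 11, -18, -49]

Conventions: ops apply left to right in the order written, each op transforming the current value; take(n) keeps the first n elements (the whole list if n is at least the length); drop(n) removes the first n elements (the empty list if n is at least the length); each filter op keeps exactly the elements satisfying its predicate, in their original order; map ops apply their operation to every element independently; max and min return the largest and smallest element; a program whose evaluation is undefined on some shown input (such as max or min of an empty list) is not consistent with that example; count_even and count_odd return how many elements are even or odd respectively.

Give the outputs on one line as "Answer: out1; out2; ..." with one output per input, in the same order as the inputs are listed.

7; 3; 3; 0; 2; 1

Execution, op by op:
  [-9, 39, -32, 48, 2, 30, 27, -32, 2, 22] -> [-32, 48, 2, 30, -32, 2, 22] -> [-26, 54, 8, 36, -26, 8, 28] -> [54, 36, 28, 8, 8, -26, -26] -> [50, 32, 24, 4, 4, -30, -30] -> 7
  [3, -50, -42, -36] -> [-50, -42, -36] -> [-44, -36, -30] -> [-30, -36, -44] -> [-34, -40, -48] -> 3
  [-27, 43, 8, 20, 19, -49, 0] -> [8, 20, 0] -> [14, 26, 6] -> [26, 14, 6] -> [22, 10, 2] -> 3
  [17, -5, -19, 21, 29, 5, -29, -37] -> [] -> [] -> [] -> [] -> 0
  [-49, 3, -3, 29, -46, 19, -30, -37, -41] -> [-46, -30] -> [-40, -24] -> [-24, -40] -> [-28, -44] -> 2
  [-11, 11, -18, -49] -> [-18] -> [-12] -> [-12] -> [-16] -> 1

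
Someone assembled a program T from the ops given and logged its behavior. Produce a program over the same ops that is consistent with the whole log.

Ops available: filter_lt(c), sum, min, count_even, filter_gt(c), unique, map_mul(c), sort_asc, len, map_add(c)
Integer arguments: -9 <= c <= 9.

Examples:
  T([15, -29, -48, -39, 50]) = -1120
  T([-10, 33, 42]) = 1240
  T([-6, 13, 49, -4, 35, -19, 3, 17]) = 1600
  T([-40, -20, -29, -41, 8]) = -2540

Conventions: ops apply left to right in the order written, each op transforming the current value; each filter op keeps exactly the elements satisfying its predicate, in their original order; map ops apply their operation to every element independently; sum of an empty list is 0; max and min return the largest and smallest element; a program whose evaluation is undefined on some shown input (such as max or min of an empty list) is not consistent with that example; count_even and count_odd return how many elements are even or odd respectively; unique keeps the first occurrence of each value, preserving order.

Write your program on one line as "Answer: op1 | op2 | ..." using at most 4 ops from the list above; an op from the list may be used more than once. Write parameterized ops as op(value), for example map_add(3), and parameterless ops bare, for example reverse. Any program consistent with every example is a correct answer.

map_mul(-4) | map_add(4) | map_mul(-5) | sum

Check, running the answer program on each example:
  [15, -29, -48, -39, 50] -> [-60, 116, 192, 156, -200] -> [-56, 120, 196, 160, -196] -> [280, -600, -980, -800, 980] -> -1120
  [-10, 33, 42] -> [40, -132, -168] -> [44, -128, -164] -> [-220, 640, 820] -> 1240
  [-6, 13, 49, -4, 35, -19, 3, 17] -> [24, -52, -196, 16, -140, 76, -12, -68] -> [28, -48, -192, 20, -136, 80, -8, -64] -> [-140, 240, 960, -100, 680, -400, 40, 320] -> 1600
  [-40, -20, -29, -41, 8] -> [160, 80, 116, 164, -32] -> [164, 84, 120, 168, -28] -> [-820, -420, -600, -840, 140] -> -2540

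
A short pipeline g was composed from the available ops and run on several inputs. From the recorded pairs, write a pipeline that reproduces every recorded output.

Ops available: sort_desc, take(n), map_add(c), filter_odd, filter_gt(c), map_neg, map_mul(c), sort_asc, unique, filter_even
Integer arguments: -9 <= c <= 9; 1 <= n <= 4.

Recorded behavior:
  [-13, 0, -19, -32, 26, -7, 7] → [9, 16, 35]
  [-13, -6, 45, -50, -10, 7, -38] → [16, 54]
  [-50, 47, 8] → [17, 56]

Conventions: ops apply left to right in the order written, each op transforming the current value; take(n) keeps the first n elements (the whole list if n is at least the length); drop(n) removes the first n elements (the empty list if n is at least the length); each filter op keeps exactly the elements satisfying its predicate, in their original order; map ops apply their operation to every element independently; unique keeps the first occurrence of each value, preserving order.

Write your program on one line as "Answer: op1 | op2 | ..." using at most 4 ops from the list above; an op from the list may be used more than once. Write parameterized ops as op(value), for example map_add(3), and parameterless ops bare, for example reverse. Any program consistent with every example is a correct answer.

sort_asc | filter_gt(-4) | map_add(9)

Check, running the answer program on each example:
  [-13, 0, -19, -32, 26, -7, 7] -> [-32, -19, -13, -7, 0, 7, 26] -> [0, 7, 26] -> [9, 16, 35]
  [-13, -6, 45, -50, -10, 7, -38] -> [-50, -38, -13, -10, -6, 7, 45] -> [7, 45] -> [16, 54]
  [-50, 47, 8] -> [-50, 8, 47] -> [8, 47] -> [17, 56]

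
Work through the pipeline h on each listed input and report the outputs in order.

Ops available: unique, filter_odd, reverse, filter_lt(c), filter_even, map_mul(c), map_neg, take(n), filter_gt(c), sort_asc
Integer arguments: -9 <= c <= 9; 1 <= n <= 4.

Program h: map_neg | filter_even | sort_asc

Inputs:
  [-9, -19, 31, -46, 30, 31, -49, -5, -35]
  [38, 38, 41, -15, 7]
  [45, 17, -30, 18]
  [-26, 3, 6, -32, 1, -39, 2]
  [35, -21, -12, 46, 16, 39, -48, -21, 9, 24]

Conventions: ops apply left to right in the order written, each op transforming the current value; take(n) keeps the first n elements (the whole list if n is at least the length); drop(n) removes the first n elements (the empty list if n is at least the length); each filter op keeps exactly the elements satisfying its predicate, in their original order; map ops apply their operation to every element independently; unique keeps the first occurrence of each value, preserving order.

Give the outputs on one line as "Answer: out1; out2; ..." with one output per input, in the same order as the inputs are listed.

Execution, op by op:
  [-9, -19, 31, -46, 30, 31, -49, -5, -35] -> [9, 19, -31, 46, -30, -31, 49, 5, 35] -> [46, -30] -> [-30, 46]
  [38, 38, 41, -15, 7] -> [-38, -38, -41, 15, -7] -> [-38, -38] -> [-38, -38]
  [45, 17, -30, 18] -> [-45, -17, 30, -18] -> [30, -18] -> [-18, 30]
  [-26, 3, 6, -32, 1, -39, 2] -> [26, -3, -6, 32, -1, 39, -2] -> [26, -6, 32, -2] -> [-6, -2, 26, 32]
  [35, -21, -12, 46, 16, 39, -48, -21, 9, 24] -> [-35, 21, 12, -46, -16, -39, 48, 21, -9, -24] -> [12, -46, -16, 48, -24] -> [-46, -24, -16, 12, 48]

[-30, 46]; [-38, -38]; [-18, 30]; [-6, -2, 26, 32]; [-46, -24, -16, 12, 48]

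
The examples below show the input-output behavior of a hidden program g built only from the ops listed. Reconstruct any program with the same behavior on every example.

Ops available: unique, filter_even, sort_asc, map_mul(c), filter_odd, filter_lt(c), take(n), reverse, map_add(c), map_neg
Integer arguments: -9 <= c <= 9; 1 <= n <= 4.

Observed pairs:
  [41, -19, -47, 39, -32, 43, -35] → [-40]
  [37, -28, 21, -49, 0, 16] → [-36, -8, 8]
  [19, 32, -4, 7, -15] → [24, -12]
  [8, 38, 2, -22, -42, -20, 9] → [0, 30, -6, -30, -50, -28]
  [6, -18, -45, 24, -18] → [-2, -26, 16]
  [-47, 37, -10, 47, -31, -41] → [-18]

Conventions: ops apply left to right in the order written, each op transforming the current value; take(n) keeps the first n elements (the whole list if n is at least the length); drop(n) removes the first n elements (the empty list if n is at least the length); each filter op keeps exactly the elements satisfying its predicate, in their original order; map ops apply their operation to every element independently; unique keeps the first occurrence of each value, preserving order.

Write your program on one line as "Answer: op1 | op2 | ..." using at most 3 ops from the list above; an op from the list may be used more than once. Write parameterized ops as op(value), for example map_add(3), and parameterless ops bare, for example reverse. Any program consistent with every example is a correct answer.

filter_even | unique | map_add(-8)

Check, running the answer program on each example:
  [41, -19, -47, 39, -32, 43, -35] -> [-32] -> [-32] -> [-40]
  [37, -28, 21, -49, 0, 16] -> [-28, 0, 16] -> [-28, 0, 16] -> [-36, -8, 8]
  [19, 32, -4, 7, -15] -> [32, -4] -> [32, -4] -> [24, -12]
  [8, 38, 2, -22, -42, -20, 9] -> [8, 38, 2, -22, -42, -20] -> [8, 38, 2, -22, -42, -20] -> [0, 30, -6, -30, -50, -28]
  [6, -18, -45, 24, -18] -> [6, -18, 24, -18] -> [6, -18, 24] -> [-2, -26, 16]
  [-47, 37, -10, 47, -31, -41] -> [-10] -> [-10] -> [-18]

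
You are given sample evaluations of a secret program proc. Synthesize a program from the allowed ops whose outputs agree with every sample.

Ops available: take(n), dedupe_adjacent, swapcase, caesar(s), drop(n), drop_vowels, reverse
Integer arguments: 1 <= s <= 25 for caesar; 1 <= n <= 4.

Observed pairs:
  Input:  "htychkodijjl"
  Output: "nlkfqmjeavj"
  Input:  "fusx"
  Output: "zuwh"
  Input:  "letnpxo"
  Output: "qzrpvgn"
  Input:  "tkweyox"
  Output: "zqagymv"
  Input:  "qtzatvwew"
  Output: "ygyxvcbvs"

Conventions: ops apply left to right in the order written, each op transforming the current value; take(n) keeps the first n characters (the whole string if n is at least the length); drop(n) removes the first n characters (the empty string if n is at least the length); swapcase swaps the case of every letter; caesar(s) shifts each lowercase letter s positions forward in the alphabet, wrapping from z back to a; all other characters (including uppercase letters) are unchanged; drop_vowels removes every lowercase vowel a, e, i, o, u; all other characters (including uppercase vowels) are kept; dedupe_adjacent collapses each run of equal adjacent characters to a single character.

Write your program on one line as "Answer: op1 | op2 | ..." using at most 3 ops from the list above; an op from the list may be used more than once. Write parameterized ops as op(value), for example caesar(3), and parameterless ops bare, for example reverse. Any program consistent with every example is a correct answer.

caesar(2) | reverse | dedupe_adjacent

Check, running the answer program on each example:
  "htychkodijjl" -> "jvaejmqfklln" -> "nllkfqmjeavj" -> "nlkfqmjeavj"
  "fusx" -> "hwuz" -> "zuwh" -> "zuwh"
  "letnpxo" -> "ngvprzq" -> "qzrpvgn" -> "qzrpvgn"
  "tkweyox" -> "vmygaqz" -> "zqagymv" -> "zqagymv"
  "qtzatvwew" -> "svbcvxygy" -> "ygyxvcbvs" -> "ygyxvcbvs"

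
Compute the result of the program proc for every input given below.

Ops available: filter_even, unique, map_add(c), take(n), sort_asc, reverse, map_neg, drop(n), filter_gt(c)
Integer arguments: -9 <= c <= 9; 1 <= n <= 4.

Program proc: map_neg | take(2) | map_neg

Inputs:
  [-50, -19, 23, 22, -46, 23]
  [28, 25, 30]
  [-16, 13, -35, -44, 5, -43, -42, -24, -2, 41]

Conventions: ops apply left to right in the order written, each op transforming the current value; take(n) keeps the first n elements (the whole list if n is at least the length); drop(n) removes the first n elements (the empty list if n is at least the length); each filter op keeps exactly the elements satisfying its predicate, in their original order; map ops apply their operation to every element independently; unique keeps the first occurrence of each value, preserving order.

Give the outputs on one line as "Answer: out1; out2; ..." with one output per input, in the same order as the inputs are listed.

[-50, -19]; [28, 25]; [-16, 13]

Execution, op by op:
  [-50, -19, 23, 22, -46, 23] -> [50, 19, -23, -22, 46, -23] -> [50, 19] -> [-50, -19]
  [28, 25, 30] -> [-28, -25, -30] -> [-28, -25] -> [28, 25]
  [-16, 13, -35, -44, 5, -43, -42, -24, -2, 41] -> [16, -13, 35, 44, -5, 43, 42, 24, 2, -41] -> [16, -13] -> [-16, 13]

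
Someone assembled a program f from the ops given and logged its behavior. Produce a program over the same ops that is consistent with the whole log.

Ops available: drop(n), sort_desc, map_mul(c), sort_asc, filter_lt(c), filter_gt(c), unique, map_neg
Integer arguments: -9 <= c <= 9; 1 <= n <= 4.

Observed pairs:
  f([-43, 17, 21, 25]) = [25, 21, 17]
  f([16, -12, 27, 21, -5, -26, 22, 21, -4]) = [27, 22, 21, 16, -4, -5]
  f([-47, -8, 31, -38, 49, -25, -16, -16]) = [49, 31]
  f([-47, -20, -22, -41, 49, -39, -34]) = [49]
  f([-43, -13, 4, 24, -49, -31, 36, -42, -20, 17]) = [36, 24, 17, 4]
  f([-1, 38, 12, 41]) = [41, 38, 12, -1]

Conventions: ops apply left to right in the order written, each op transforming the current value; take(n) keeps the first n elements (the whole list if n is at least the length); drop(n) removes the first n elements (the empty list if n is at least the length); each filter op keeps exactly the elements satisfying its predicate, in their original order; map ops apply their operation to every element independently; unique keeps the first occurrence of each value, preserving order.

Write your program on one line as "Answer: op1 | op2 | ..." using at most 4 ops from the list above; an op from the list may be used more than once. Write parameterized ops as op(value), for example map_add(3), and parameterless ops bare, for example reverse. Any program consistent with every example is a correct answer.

filter_gt(-7) | sort_desc | unique

Check, running the answer program on each example:
  [-43, 17, 21, 25] -> [17, 21, 25] -> [25, 21, 17] -> [25, 21, 17]
  [16, -12, 27, 21, -5, -26, 22, 21, -4] -> [16, 27, 21, -5, 22, 21, -4] -> [27, 22, 21, 21, 16, -4, -5] -> [27, 22, 21, 16, -4, -5]
  [-47, -8, 31, -38, 49, -25, -16, -16] -> [31, 49] -> [49, 31] -> [49, 31]
  [-47, -20, -22, -41, 49, -39, -34] -> [49] -> [49] -> [49]
  [-43, -13, 4, 24, -49, -31, 36, -42, -20, 17] -> [4, 24, 36, 17] -> [36, 24, 17, 4] -> [36, 24, 17, 4]
  [-1, 38, 12, 41] -> [-1, 38, 12, 41] -> [41, 38, 12, -1] -> [41, 38, 12, -1]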